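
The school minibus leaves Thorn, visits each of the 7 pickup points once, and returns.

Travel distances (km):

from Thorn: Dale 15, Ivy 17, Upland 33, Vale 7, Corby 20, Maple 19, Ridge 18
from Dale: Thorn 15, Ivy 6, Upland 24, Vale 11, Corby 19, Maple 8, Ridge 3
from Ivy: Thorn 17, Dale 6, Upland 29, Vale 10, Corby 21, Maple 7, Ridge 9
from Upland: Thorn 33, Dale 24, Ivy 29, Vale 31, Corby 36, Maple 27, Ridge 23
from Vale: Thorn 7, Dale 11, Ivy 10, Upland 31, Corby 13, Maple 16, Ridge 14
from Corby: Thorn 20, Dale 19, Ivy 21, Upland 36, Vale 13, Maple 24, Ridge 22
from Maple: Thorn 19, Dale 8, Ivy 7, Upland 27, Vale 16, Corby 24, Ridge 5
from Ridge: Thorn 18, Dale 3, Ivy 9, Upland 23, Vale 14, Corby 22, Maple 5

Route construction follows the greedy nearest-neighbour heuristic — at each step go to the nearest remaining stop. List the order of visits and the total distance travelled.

From Thorn: distances to unvisited — Vale=7, Dale=15, Ivy=17, Ridge=18, Maple=19, Corby=20, Upland=33. Nearest is Vale (7).
From Vale: distances to unvisited — Ivy=10, Dale=11, Corby=13, Ridge=14, Maple=16, Upland=31. Nearest is Ivy (10).
From Ivy: distances to unvisited — Dale=6, Maple=7, Ridge=9, Corby=21, Upland=29. Nearest is Dale (6).
From Dale: distances to unvisited — Ridge=3, Maple=8, Corby=19, Upland=24. Nearest is Ridge (3).
From Ridge: distances to unvisited — Maple=5, Corby=22, Upland=23. Nearest is Maple (5).
From Maple: distances to unvisited — Corby=24, Upland=27. Nearest is Corby (24).
From Corby: distances to unvisited — Upland=36. Nearest is Upland (36).
Return Upland→Thorn: 33.
Total = 7 + 10 + 6 + 3 + 5 + 24 + 36 + 33 = 124.

Nearest-neighbour total = 124 km; route Thorn → Vale → Ivy → Dale → Ridge → Maple → Corby → Upland → Thorn.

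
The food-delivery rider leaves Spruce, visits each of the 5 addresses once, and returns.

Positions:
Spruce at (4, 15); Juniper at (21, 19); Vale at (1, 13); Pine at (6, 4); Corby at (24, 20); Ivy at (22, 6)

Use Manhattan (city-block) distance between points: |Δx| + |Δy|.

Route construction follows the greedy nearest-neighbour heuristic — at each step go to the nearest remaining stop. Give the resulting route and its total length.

From Spruce: distances to unvisited — Vale=5, Pine=13, Juniper=21, Corby=25, Ivy=27. Nearest is Vale (5).
From Vale: distances to unvisited — Pine=14, Juniper=26, Ivy=28, Corby=30. Nearest is Pine (14).
From Pine: distances to unvisited — Ivy=18, Juniper=30, Corby=34. Nearest is Ivy (18).
From Ivy: distances to unvisited — Juniper=14, Corby=16. Nearest is Juniper (14).
From Juniper: distances to unvisited — Corby=4. Nearest is Corby (4).
Return Corby→Spruce: 25.
Total = 5 + 14 + 18 + 14 + 4 + 25 = 80.

Nearest-neighbour total = 80; route Spruce → Vale → Pine → Ivy → Juniper → Corby → Spruce.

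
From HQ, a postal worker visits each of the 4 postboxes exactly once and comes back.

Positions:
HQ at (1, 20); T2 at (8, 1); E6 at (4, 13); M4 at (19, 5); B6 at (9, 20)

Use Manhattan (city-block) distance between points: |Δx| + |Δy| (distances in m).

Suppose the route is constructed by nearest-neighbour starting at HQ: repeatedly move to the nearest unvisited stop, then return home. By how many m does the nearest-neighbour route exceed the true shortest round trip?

From HQ: B6=8, E6=10, T2=26, M4=33 → choose B6 (8).
From B6: E6=12, T2=20, M4=25 → choose E6 (12).
From E6: T2=16, M4=23 → choose T2 (16).
From T2: M4=15 → choose M4 (15).
NN route HQ → B6 → E6 → T2 → M4 → HQ costs 84.
Optimal: HQ → E6 → T2 → M4 → B6 → HQ costs 74 (by enumerating all 12 distinct tours).
Excess = 84 − 74 = 10.

Excess over optimum: 10 m.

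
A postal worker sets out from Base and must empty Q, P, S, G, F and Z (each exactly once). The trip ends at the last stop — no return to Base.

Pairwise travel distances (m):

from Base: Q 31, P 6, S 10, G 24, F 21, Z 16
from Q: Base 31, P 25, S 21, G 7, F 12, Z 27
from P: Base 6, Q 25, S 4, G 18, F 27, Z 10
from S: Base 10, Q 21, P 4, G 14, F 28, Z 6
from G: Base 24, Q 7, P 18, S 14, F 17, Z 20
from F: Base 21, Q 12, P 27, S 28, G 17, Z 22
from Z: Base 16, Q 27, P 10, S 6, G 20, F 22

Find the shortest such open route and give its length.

There are 6! = 720 possible orderings.
Base→Q→P→S→G→F→Z: 31+25+4+14+17+22 = 113
Base→Q→P→S→G→Z→F: 31+25+4+14+20+22 = 116
Base→Q→P→S→F→G→Z: 31+25+4+28+17+20 = 125
Base→Q→P→S→F→Z→G: 31+25+4+28+22+20 = 130
Base→Q→P→S→Z→G→F: 31+25+4+6+20+17 = 103
Base→Q→P→S→Z→F→G: 31+25+4+6+22+17 = 105
Base→Q→P→G→S→F→Z: 31+25+18+14+28+22 = 138
Base→Q→P→G→S→Z→F: 31+25+18+14+6+22 = 116
… (712 more)
Base→P→S→Z→G→Q→F: 6+4+6+20+7+12 = 55  ← best
The minimum is 55.
One shortest path: Base → P → S → Z → G → Q → F.

Minimum one-way distance = 55 m.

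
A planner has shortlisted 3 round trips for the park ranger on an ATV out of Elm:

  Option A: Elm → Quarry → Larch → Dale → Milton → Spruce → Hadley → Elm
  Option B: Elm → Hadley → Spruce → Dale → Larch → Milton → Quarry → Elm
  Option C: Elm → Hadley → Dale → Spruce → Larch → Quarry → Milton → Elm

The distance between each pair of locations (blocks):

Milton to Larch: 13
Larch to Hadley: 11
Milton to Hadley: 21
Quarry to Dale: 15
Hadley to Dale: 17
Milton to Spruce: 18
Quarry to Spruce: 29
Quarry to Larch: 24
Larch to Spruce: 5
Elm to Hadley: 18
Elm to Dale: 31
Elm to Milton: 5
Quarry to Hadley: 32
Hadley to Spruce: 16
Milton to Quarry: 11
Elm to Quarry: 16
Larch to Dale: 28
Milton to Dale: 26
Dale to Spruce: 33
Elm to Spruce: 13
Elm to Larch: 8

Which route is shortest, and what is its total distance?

113 blocks — Option C is the shortest.

Option A: 16 + 24 + 28 + 26 + 18 + 16 + 18 = 146
Option B: 18 + 16 + 33 + 28 + 13 + 11 + 16 = 135
Option C: 18 + 17 + 33 + 5 + 24 + 11 + 5 = 113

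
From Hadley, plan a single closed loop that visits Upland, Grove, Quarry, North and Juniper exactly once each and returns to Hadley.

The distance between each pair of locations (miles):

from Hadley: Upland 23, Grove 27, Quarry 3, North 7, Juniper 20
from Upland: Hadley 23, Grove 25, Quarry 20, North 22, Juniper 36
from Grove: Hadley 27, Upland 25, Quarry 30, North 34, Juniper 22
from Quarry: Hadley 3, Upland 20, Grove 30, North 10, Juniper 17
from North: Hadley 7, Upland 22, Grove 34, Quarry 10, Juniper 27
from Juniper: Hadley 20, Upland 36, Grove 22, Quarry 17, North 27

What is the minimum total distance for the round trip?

Hadley-Upland-Grove-Quarry-North-Juniper-Hadley: 23+25+30+10+27+20 = 135
Hadley-Upland-Grove-Quarry-Juniper-North-Hadley: 23+25+30+17+27+7 = 129
Hadley-Upland-Grove-North-Quarry-Juniper-Hadley: 23+25+34+10+17+20 = 129
Hadley-Upland-Grove-North-Juniper-Quarry-Hadley: 23+25+34+27+17+3 = 129
Hadley-Upland-Grove-Juniper-Quarry-North-Hadley: 23+25+22+17+10+7 = 104
Hadley-Upland-Grove-Juniper-North-Quarry-Hadley: 23+25+22+27+10+3 = 110
Hadley-Upland-Quarry-Grove-North-Juniper-Hadley: 23+20+30+34+27+20 = 154
Hadley-Upland-Quarry-Grove-Juniper-North-Hadley: 23+20+30+22+27+7 = 129
Hadley-Upland-Quarry-North-Grove-Juniper-Hadley: 23+20+10+34+22+20 = 129
Hadley-Upland-Quarry-North-Juniper-Grove-Hadley: 23+20+10+27+22+27 = 129
Hadley-Upland-Quarry-Juniper-Grove-North-Hadley: 23+20+17+22+34+7 = 123
Hadley-Upland-Quarry-Juniper-North-Grove-Hadley: 23+20+17+27+34+27 = 148
Hadley-Upland-North-Grove-Quarry-Juniper-Hadley: 23+22+34+30+17+20 = 146
Hadley-Upland-North-Grove-Juniper-Quarry-Hadley: 23+22+34+22+17+3 = 121
… (46 more)
Hadley-Quarry-Juniper-Grove-Upland-North-Hadley: 3+17+22+25+22+7 = 96  ← best
The minimum is 96.
One optimal route: Hadley → Quarry → Juniper → Grove → Upland → North → Hadley (or its reverse).

Minimum total distance: 96 miles.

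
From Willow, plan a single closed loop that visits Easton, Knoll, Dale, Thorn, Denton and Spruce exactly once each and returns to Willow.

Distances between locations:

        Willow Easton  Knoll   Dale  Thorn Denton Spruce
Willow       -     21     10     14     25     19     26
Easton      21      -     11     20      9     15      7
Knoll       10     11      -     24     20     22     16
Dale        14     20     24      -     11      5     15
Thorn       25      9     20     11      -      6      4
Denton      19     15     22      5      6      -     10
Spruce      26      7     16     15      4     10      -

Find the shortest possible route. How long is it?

There are 360 distinct closed tours to check (reversals are equivalent).
Willow-Easton-Knoll-Dale-Thorn-Denton-Spruce-Willow: 21+11+24+11+6+10+26 = 109
Willow-Easton-Knoll-Dale-Thorn-Spruce-Denton-Willow: 21+11+24+11+4+10+19 = 100
Willow-Easton-Knoll-Dale-Denton-Thorn-Spruce-Willow: 21+11+24+5+6+4+26 = 97
Willow-Easton-Knoll-Dale-Denton-Spruce-Thorn-Willow: 21+11+24+5+10+4+25 = 100
Willow-Easton-Knoll-Dale-Spruce-Thorn-Denton-Willow: 21+11+24+15+4+6+19 = 100
Willow-Easton-Knoll-Dale-Spruce-Denton-Thorn-Willow: 21+11+24+15+10+6+25 = 112
Willow-Easton-Knoll-Thorn-Dale-Denton-Spruce-Willow: 21+11+20+11+5+10+26 = 104
Willow-Easton-Knoll-Thorn-Dale-Spruce-Denton-Willow: 21+11+20+11+15+10+19 = 107
… (352 more)
Willow-Knoll-Easton-Spruce-Thorn-Denton-Dale-Willow: 10+11+7+4+6+5+14 = 57  ← best
The minimum is 57.
One optimal route: Willow → Knoll → Easton → Spruce → Thorn → Denton → Dale → Willow (or its reverse).

Minimum total distance: 57.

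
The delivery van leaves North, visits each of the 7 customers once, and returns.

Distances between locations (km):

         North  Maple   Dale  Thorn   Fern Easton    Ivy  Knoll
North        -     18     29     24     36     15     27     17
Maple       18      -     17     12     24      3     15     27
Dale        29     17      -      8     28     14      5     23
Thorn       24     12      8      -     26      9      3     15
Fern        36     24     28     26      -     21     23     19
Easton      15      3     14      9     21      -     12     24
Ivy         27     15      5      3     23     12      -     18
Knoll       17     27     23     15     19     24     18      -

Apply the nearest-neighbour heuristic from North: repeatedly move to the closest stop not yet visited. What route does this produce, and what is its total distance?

North → [Easton:15 / Knoll:17 / Maple:18 / Thorn:24 / Ivy:27 / Dale:29 / Fern:36] → Easton (15)
Easton → [Maple:3 / Thorn:9 / Ivy:12 / Dale:14 / Fern:21 / Knoll:24] → Maple (3)
Maple → [Thorn:12 / Ivy:15 / Dale:17 / Fern:24 / Knoll:27] → Thorn (12)
Thorn → [Ivy:3 / Dale:8 / Knoll:15 / Fern:26] → Ivy (3)
Ivy → [Dale:5 / Knoll:18 / Fern:23] → Dale (5)
Dale → [Knoll:23 / Fern:28] → Knoll (23)
Knoll → [Fern:19] → Fern (19)
Return Fern→North: 36.
Total = 15 + 3 + 12 + 3 + 5 + 23 + 19 + 36 = 116.

116 km along North → Easton → Maple → Thorn → Ivy → Dale → Knoll → Fern → North.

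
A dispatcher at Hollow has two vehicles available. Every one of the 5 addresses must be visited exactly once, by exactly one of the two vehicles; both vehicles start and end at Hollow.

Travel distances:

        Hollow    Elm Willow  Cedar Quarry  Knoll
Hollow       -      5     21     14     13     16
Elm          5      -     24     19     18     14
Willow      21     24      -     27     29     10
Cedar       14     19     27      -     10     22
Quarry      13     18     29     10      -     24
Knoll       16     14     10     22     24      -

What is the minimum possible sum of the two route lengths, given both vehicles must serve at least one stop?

Minimum combined distance: 86.

Check every non-empty split of the stops between the two vehicles; for each half take its own optimal tour:
  {Elm} + {Willow, Cedar, Quarry, Knoll}: 10 + 76 = 86
  {Willow} + {Elm, Cedar, Quarry, Knoll}: 42 + 64 = 106
  {Elm, Willow} + {Cedar, Quarry, Knoll}: 50 + 61 = 111
  {Cedar} + {Elm, Willow, Quarry, Knoll}: 28 + 71 = 99
  {Elm, Cedar} + {Willow, Quarry, Knoll}: 38 + 68 = 106
  {Willow, Cedar} + {Elm, Quarry, Knoll}: 62 + 56 = 118
  … (15 splits in total)
Best: vehicle 1 Hollow → Elm → Hollow = 10; vehicle 2 Hollow → Willow → Knoll → Cedar → Quarry → Hollow = 76; combined 86.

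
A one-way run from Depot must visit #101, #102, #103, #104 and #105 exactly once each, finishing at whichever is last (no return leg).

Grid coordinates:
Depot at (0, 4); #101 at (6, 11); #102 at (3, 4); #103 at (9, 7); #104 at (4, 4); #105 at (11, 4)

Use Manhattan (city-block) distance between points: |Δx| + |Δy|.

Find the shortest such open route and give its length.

There are 5! = 120 possible orderings.
Depot→#101→#102→#103→#104→#105: 13+10+9+8+7 = 47
Depot→#101→#102→#103→#105→#104: 13+10+9+5+7 = 44
Depot→#101→#102→#104→#103→#105: 13+10+1+8+5 = 37
Depot→#101→#102→#104→#105→#103: 13+10+1+7+5 = 36
Depot→#101→#102→#105→#103→#104: 13+10+8+5+8 = 44
Depot→#101→#102→#105→#104→#103: 13+10+8+7+8 = 46
Depot→#101→#103→#102→#104→#105: 13+7+9+1+7 = 37
Depot→#101→#103→#102→#105→#104: 13+7+9+8+7 = 44
Depot→#101→#103→#104→#102→#105: 13+7+8+1+8 = 37
Depot→#101→#103→#104→#105→#102: 13+7+8+7+8 = 43
Depot→#101→#103→#105→#102→#104: 13+7+5+8+1 = 34
Depot→#101→#103→#105→#104→#102: 13+7+5+7+1 = 33
Depot→#101→#104→#102→#103→#105: 13+9+1+9+5 = 37
Depot→#101→#104→#102→#105→#103: 13+9+1+8+5 = 36
… (106 more)
Depot→#102→#104→#105→#103→#101: 3+1+7+5+7 = 23  ← best
The minimum is 23.
One shortest path: Depot → #102 → #104 → #105 → #103 → #101.

23 — the minimum one-way total.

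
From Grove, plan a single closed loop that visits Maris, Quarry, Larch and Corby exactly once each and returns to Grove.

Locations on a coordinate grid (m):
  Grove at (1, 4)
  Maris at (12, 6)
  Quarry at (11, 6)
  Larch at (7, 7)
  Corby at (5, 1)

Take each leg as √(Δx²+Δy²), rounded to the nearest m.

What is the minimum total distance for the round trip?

Shortest round trip = 26 m.

With 4 stops there are 4!/2 = 12 distinct round trips (a route and its reverse cost the same).
Grove-Maris-Quarry-Larch-Corby-Grove: 11+1+4+6+5 = 27
Grove-Maris-Quarry-Corby-Larch-Grove: 11+1+8+6+7 = 33
Grove-Maris-Larch-Quarry-Corby-Grove: 11+5+4+8+5 = 33
Grove-Maris-Larch-Corby-Quarry-Grove: 11+5+6+8+10 = 40
Grove-Maris-Corby-Quarry-Larch-Grove: 11+9+8+4+7 = 39
Grove-Maris-Corby-Larch-Quarry-Grove: 11+9+6+4+10 = 40
Grove-Quarry-Maris-Larch-Corby-Grove: 10+1+5+6+5 = 27
Grove-Quarry-Maris-Corby-Larch-Grove: 10+1+9+6+7 = 33
Grove-Quarry-Larch-Maris-Corby-Grove: 10+4+5+9+5 = 33
Grove-Quarry-Corby-Maris-Larch-Grove: 10+8+9+5+7 = 39
Grove-Larch-Maris-Quarry-Corby-Grove: 7+5+1+8+5 = 26
Grove-Larch-Quarry-Maris-Corby-Grove: 7+4+1+9+5 = 26
The minimum is 26.
One optimal route: Grove → Larch → Maris → Quarry → Corby → Grove (or its reverse).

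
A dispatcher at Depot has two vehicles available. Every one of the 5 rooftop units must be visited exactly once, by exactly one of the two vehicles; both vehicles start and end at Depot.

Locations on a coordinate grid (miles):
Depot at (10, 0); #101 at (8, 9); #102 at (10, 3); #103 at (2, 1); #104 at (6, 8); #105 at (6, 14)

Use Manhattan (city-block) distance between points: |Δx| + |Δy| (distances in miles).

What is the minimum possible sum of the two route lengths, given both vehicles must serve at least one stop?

50 miles — the smallest possible combined total.

There are 2^4 − 1 = 15 ways to divide the 5 stops into two non-empty groups. For each, the best each vehicle can do is its own shortest tour through its group:
  {#101} + {#102, #103, #104, #105}: 22 + 44 = 66
  {#102} + {#101, #103, #104, #105}: 6 + 44 = 50
  {#101, #102} + {#103, #104, #105}: 22 + 44 = 66
  {#103} + {#101, #102, #104, #105}: 18 + 36 = 54
  {#101, #103} + {#102, #104, #105}: 34 + 36 = 70
  {#102, #103} + {#101, #104, #105}: 22 + 36 = 58
  … (15 splits in total)
Best: vehicle 1 Depot → #102 → Depot = 6; vehicle 2 Depot → #101 → #105 → #104 → #103 → Depot = 44; combined 50.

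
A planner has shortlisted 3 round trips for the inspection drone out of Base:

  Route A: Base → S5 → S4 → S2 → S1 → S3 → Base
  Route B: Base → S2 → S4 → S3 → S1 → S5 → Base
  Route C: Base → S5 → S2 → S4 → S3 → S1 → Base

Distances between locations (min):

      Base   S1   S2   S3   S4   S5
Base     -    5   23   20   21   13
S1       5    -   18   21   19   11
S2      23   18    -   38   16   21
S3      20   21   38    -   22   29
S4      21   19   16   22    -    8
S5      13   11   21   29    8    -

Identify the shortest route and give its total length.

Route A: 13 + 8 + 16 + 18 + 21 + 20 = 96
Route B: 23 + 16 + 22 + 21 + 11 + 13 = 106
Route C: 13 + 21 + 16 + 22 + 21 + 5 = 98

96 min — Route A is the shortest.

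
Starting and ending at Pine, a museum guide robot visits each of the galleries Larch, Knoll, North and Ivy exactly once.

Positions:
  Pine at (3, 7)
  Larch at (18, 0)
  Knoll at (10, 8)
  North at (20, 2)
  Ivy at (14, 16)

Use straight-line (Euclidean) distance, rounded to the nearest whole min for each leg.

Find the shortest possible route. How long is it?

Shortest round trip = 50 min.

Pine → Larch → Knoll → North → Ivy → Pine: 17+11+12+15+14 = 69
Pine → Larch → Knoll → Ivy → North → Pine: 17+11+9+15+18 = 70
Pine → Larch → North → Knoll → Ivy → Pine: 17+3+12+9+14 = 55
Pine → Larch → North → Ivy → Knoll → Pine: 17+3+15+9+7 = 51
Pine → Larch → Ivy → Knoll → North → Pine: 17+16+9+12+18 = 72
Pine → Larch → Ivy → North → Knoll → Pine: 17+16+15+12+7 = 67
Pine → Knoll → Larch → North → Ivy → Pine: 7+11+3+15+14 = 50
Pine → Knoll → Larch → Ivy → North → Pine: 7+11+16+15+18 = 67
Pine → Knoll → North → Larch → Ivy → Pine: 7+12+3+16+14 = 52
Pine → Knoll → Ivy → Larch → North → Pine: 7+9+16+3+18 = 53
Pine → North → Larch → Knoll → Ivy → Pine: 18+3+11+9+14 = 55
Pine → North → Knoll → Larch → Ivy → Pine: 18+12+11+16+14 = 71
The minimum is 50.
One optimal route: Pine → Knoll → Larch → North → Ivy → Pine (or its reverse).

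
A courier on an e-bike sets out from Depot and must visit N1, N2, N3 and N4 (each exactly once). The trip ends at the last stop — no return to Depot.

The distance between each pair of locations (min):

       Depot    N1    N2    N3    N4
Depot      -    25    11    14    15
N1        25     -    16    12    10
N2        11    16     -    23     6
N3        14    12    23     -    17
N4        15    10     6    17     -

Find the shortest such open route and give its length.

There are 4! = 24 possible orderings.
Depot → N1 → N2 → N3 → N4: 25+16+23+17 = 81
Depot → N1 → N2 → N4 → N3: 25+16+6+17 = 64
Depot → N1 → N3 → N2 → N4: 25+12+23+6 = 66
Depot → N1 → N3 → N4 → N2: 25+12+17+6 = 60
Depot → N1 → N4 → N2 → N3: 25+10+6+23 = 64
Depot → N1 → N4 → N3 → N2: 25+10+17+23 = 75
Depot → N2 → N1 → N3 → N4: 11+16+12+17 = 56
Depot → N2 → N1 → N4 → N3: 11+16+10+17 = 54
Depot → N2 → N3 → N1 → N4: 11+23+12+10 = 56
Depot → N2 → N3 → N4 → N1: 11+23+17+10 = 61
Depot → N2 → N4 → N1 → N3: 11+6+10+12 = 39
Depot → N2 → N4 → N3 → N1: 11+6+17+12 = 46
Depot → N3 → N1 → N2 → N4: 14+12+16+6 = 48
Depot → N3 → N1 → N4 → N2: 14+12+10+6 = 42
… (10 more)
The minimum is 39.
One shortest path: Depot → N2 → N4 → N1 → N3.

Shortest open route: 39 min.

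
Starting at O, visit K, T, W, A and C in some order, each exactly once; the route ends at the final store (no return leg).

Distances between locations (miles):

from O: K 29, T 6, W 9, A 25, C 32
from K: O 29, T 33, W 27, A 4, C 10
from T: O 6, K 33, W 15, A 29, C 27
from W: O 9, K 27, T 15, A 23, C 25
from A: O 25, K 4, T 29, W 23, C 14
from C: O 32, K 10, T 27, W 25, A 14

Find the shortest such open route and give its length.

There are 5! = 120 possible orderings.
O → K → T → W → A → C: 29+33+15+23+14 = 114
O → K → T → W → C → A: 29+33+15+25+14 = 116
O → K → T → A → W → C: 29+33+29+23+25 = 139
O → K → T → A → C → W: 29+33+29+14+25 = 130
O → K → T → C → W → A: 29+33+27+25+23 = 137
O → K → T → C → A → W: 29+33+27+14+23 = 126
O → K → W → T → A → C: 29+27+15+29+14 = 114
O → K → W → T → C → A: 29+27+15+27+14 = 112
O → K → W → A → T → C: 29+27+23+29+27 = 135
O → K → W → A → C → T: 29+27+23+14+27 = 120
O → K → W → C → T → A: 29+27+25+27+29 = 137
O → K → W → C → A → T: 29+27+25+14+29 = 124
O → K → A → T → W → C: 29+4+29+15+25 = 102
O → K → A → T → C → W: 29+4+29+27+25 = 114
… (106 more)
O → T → W → A → K → C: 6+15+23+4+10 = 58  ← best
The minimum is 58.
One shortest path: O → T → W → A → K → C.

Shortest open route: 58 miles.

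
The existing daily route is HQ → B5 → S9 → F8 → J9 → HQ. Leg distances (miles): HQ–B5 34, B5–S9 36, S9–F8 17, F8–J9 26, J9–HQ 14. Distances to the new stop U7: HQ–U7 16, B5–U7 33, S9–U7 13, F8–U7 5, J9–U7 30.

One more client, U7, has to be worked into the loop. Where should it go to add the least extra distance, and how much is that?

Adding 1 miles by placing U7 on the S9–F8 leg.

Insertion cost between consecutive stops i–j is d(i,U7) + d(U7,j) − d(i,j):
  between HQ and B5: 16 + 33 − 34 = 15
  between B5 and S9: 33 + 13 − 36 = 10
  between S9 and F8: 13 + 5 − 17 = 1
  between F8 and J9: 5 + 30 − 26 = 9
  between J9 and HQ: 30 + 16 − 14 = 32
Cheapest insertion is between S9 and F8, adding 1.
New total = 127 + 1 = 128.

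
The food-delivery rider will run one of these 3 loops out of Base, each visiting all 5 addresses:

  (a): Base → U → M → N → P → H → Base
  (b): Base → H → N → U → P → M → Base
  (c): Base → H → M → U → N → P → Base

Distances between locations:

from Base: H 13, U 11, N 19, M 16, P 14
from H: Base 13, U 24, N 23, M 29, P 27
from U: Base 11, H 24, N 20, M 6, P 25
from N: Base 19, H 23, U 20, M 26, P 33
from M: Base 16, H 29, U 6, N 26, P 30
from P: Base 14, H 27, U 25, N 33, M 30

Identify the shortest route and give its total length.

115 — (c) is the shortest.

(a): 11 + 6 + 26 + 33 + 27 + 13 = 116
(b): 13 + 23 + 20 + 25 + 30 + 16 = 127
(c): 13 + 29 + 6 + 20 + 33 + 14 = 115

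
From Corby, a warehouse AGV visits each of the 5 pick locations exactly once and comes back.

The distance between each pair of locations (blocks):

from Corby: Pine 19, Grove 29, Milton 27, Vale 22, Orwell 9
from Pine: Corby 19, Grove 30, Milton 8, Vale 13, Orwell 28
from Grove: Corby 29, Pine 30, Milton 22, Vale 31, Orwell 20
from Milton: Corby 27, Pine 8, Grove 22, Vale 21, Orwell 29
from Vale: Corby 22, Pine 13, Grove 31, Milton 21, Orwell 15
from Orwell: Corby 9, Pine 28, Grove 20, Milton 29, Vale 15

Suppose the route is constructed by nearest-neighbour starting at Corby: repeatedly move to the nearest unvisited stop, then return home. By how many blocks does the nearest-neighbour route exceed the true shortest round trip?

Excess over optimum: 2 blocks.

From Corby: Orwell=9, Pine=19, Vale=22, Milton=27, Grove=29 → choose Orwell (9).
From Orwell: Vale=15, Grove=20, Pine=28, Milton=29 → choose Vale (15).
From Vale: Pine=13, Milton=21, Grove=31 → choose Pine (13).
From Pine: Milton=8, Grove=30 → choose Milton (8).
From Milton: Grove=22 → choose Grove (22).
NN route Corby → Orwell → Vale → Pine → Milton → Grove → Corby costs 96.
Optimal: Corby → Vale → Pine → Milton → Grove → Orwell → Corby costs 94 (by enumerating all 60 distinct tours).
Excess = 96 − 94 = 2.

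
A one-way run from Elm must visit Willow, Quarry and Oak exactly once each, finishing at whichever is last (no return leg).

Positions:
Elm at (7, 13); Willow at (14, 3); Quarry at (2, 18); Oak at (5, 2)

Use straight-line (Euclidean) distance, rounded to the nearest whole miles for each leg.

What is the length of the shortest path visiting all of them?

Minimum one-way distance = 32 miles.

There are 3! = 6 possible orderings.
Elm → Willow → Quarry → Oak: 12+19+16 = 47
Elm → Willow → Oak → Quarry: 12+9+16 = 37
Elm → Quarry → Willow → Oak: 7+19+9 = 35
Elm → Quarry → Oak → Willow: 7+16+9 = 32
Elm → Oak → Willow → Quarry: 11+9+19 = 39
Elm → Oak → Quarry → Willow: 11+16+19 = 46
The minimum is 32.
One shortest path: Elm → Quarry → Oak → Willow.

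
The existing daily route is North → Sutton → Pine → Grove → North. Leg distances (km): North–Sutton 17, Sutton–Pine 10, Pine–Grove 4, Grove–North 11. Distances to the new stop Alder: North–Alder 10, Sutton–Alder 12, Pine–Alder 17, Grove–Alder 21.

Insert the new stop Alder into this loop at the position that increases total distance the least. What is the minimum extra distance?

Adding 5 km by placing Alder on the North–Sutton leg.

Insertion cost between consecutive stops i–j is d(i,Alder) + d(Alder,j) − d(i,j):
  between North and Sutton: 10 + 12 − 17 = 5
  between Sutton and Pine: 12 + 17 − 10 = 19
  between Pine and Grove: 17 + 21 − 4 = 34
  between Grove and North: 21 + 10 − 11 = 20
Cheapest insertion is between North and Sutton, adding 5.
New total = 42 + 5 = 47.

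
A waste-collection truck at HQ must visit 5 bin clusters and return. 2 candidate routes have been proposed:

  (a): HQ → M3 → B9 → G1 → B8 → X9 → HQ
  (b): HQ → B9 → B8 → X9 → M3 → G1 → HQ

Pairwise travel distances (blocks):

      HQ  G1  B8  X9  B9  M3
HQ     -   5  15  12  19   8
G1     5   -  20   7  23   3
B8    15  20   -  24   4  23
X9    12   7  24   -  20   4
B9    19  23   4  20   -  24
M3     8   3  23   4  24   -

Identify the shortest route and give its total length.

(a): 8 + 24 + 23 + 20 + 24 + 12 = 111
(b): 19 + 4 + 24 + 4 + 3 + 5 = 59

Shortest is (b), total 59 blocks.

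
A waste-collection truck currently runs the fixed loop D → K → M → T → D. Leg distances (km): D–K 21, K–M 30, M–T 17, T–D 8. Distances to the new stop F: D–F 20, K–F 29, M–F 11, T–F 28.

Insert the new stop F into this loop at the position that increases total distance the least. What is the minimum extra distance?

Minimum extra distance: 10 km, inserting F between K and M.

Insertion cost between consecutive stops i–j is d(i,F) + d(F,j) − d(i,j):
  between D and K: 20 + 29 − 21 = 28
  between K and M: 29 + 11 − 30 = 10
  between M and T: 11 + 28 − 17 = 22
  between T and D: 28 + 20 − 8 = 40
Cheapest insertion is between K and M, adding 10.
New total = 76 + 10 = 86.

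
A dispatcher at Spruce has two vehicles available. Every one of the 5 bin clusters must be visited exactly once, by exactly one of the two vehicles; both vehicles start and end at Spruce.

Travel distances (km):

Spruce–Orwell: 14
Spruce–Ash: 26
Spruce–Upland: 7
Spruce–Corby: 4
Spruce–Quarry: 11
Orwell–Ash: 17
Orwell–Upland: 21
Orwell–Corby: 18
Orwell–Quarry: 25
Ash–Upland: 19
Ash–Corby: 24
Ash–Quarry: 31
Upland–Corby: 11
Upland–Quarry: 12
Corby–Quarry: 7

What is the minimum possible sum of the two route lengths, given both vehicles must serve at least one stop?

79 km — the smallest possible combined total.

Try each way of splitting the stops between the two vehicles (each non-empty) and, for each split, find the best tour for each vehicle:
  {Orwell} + {Ash, Upland, Corby, Quarry}: 28 + 68 = 96
  {Ash} + {Orwell, Upland, Corby, Quarry}: 52 + 58 = 110
  {Orwell, Ash} + {Upland, Corby, Quarry}: 57 + 30 = 87
  {Upland} + {Orwell, Ash, Corby, Quarry}: 14 + 73 = 87
  {Orwell, Upland} + {Ash, Corby, Quarry}: 42 + 68 = 110
  {Ash, Upland} + {Orwell, Corby, Quarry}: 52 + 50 = 102
  … (15 splits in total)
  {Orwell, Ash, Upland} + {Corby, Quarry}: 57 + 22 = 79  ← best
Best: vehicle 1 Spruce → Orwell → Ash → Upland → Spruce = 57; vehicle 2 Spruce → Corby → Quarry → Spruce = 22; combined 79.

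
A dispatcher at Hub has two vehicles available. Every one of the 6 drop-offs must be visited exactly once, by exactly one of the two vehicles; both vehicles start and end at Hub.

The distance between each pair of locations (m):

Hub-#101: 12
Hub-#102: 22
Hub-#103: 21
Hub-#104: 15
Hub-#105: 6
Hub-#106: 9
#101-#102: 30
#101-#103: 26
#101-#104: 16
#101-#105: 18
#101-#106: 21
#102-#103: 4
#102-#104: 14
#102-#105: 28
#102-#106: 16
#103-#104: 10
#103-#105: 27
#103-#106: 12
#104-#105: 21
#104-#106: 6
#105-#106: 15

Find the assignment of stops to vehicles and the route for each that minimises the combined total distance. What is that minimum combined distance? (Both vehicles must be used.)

79 m — the smallest possible combined total.

Try each way of splitting the stops between the two vehicles (each non-empty) and, for each split, find the best tour for each vehicle:
  {#101} + {#102, #103, #104, #105, #106}: 24 + 63 = 87
  {#102} + {#101, #103, #104, #105, #106}: 44 + 71 = 115
  {#101, #102} + {#103, #104, #105, #106}: 64 + 58 = 122
  {#103} + {#101, #102, #104, #105, #106}: 42 + 79 = 121
  {#101, #103} + {#102, #104, #105, #106}: 59 + 63 = 122
  {#102, #103} + {#101, #104, #105, #106}: 47 + 55 = 102
  … (31 splits in total)
  {#105} + {#101, #102, #103, #104, #106}: 12 + 67 = 79  ← best
Best: vehicle 1 Hub → #105 → Hub = 12; vehicle 2 Hub → #101 → #104 → #102 → #103 → #106 → Hub = 67; combined 79.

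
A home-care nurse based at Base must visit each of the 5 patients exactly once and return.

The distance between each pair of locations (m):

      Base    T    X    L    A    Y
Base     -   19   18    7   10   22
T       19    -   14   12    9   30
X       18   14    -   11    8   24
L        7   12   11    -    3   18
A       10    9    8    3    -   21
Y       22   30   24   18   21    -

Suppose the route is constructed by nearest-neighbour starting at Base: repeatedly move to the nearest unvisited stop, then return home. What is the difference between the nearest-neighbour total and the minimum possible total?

Excess over optimum: 5 m.

Base: L=7, A=10, X=18, T=19, Y=22 ⇒ L
L: A=3, X=11, T=12, Y=18 ⇒ A
A: X=8, T=9, Y=21 ⇒ X
X: T=14, Y=24 ⇒ T
T: Y=30 ⇒ Y
NN route Base → L → A → X → T → Y → Base costs 84.
Optimal: Base → L → A → T → X → Y → Base costs 79 (by enumerating all 60 distinct tours).
Excess = 84 − 79 = 5.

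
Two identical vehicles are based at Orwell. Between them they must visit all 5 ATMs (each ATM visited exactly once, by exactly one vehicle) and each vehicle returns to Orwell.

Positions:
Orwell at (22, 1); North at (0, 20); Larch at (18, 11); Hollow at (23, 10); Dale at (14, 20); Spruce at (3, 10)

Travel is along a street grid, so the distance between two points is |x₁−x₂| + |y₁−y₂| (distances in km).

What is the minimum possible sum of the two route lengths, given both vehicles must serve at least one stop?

Minimum combined distance: 102 km.

Try each way of splitting the stops between the two vehicles (each non-empty) and, for each split, find the best tour for each vehicle:
  {North} + {Larch, Hollow, Dale, Spruce}: 82 + 78 = 160
  {Larch} + {North, Hollow, Dale, Spruce}: 28 + 84 = 112
  {North, Larch} + {Hollow, Dale, Spruce}: 82 + 78 = 160
  {Hollow} + {North, Larch, Dale, Spruce}: 20 + 82 = 102
  {North, Hollow} + {Larch, Dale, Spruce}: 84 + 76 = 160
  {Larch, Hollow} + {North, Dale, Spruce}: 30 + 82 = 112
  … (15 splits in total)
Best: vehicle 1 Orwell → Hollow → Orwell = 20; vehicle 2 Orwell → Larch → Dale → North → Spruce → Orwell = 82; combined 102.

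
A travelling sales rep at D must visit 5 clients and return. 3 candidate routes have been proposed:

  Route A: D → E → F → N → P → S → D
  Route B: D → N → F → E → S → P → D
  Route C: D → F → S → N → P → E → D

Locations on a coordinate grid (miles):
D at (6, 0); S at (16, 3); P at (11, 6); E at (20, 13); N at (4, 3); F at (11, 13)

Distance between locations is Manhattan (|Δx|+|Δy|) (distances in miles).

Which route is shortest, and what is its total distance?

Shortest is Route B, total 64 miles.

Route A: 27 + 9 + 17 + 10 + 8 + 13 = 84
Route B: 5 + 17 + 9 + 14 + 8 + 11 = 64
Route C: 18 + 15 + 12 + 10 + 16 + 27 = 98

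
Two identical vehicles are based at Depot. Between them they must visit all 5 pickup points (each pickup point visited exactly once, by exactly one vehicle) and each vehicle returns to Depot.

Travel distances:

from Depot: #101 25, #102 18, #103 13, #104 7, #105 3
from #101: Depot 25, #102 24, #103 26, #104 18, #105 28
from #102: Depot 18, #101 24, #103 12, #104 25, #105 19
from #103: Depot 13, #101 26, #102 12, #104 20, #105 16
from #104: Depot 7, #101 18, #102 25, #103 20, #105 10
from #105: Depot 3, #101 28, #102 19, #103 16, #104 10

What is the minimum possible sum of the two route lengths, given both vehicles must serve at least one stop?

Try each way of splitting the stops between the two vehicles (each non-empty) and, for each split, find the best tour for each vehicle:
  {#101} + {#102, #103, #104, #105}: 50 + 61 = 111
  {#102} + {#101, #103, #104, #105}: 36 + 70 = 106
  {#101, #102} + {#103, #104, #105}: 67 + 46 = 113
  {#103} + {#101, #102, #104, #105}: 26 + 71 = 97
  {#101, #103} + {#102, #104, #105}: 64 + 54 = 118
  {#102, #103} + {#101, #104, #105}: 43 + 56 = 99
  … (15 splits in total)
  {#101, #102, #103, #104} + {#105}: 74 + 6 = 80  ← best
Best: vehicle 1 Depot → #103 → #102 → #101 → #104 → Depot = 74; vehicle 2 Depot → #105 → Depot = 6; combined 80.

80 — the smallest possible combined total.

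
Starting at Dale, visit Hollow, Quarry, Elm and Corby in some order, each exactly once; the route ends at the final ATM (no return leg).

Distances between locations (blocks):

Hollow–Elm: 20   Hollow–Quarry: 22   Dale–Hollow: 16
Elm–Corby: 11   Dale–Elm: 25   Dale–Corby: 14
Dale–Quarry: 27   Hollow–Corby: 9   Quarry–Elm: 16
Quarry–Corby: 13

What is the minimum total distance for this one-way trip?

There are 4! = 24 possible orderings.
Dale→Hollow→Quarry→Elm→Corby: 16+22+16+11 = 65
Dale→Hollow→Quarry→Corby→Elm: 16+22+13+11 = 62
Dale→Hollow→Elm→Quarry→Corby: 16+20+16+13 = 65
Dale→Hollow→Elm→Corby→Quarry: 16+20+11+13 = 60
Dale→Hollow→Corby→Quarry→Elm: 16+9+13+16 = 54
Dale→Hollow→Corby→Elm→Quarry: 16+9+11+16 = 52
Dale→Quarry→Hollow→Elm→Corby: 27+22+20+11 = 80
Dale→Quarry→Hollow→Corby→Elm: 27+22+9+11 = 69
Dale→Quarry→Elm→Hollow→Corby: 27+16+20+9 = 72
Dale→Quarry→Elm→Corby→Hollow: 27+16+11+9 = 63
Dale→Quarry→Corby→Hollow→Elm: 27+13+9+20 = 69
Dale→Quarry→Corby→Elm→Hollow: 27+13+11+20 = 71
Dale→Elm→Hollow→Quarry→Corby: 25+20+22+13 = 80
Dale→Elm→Hollow→Corby→Quarry: 25+20+9+13 = 67
… (10 more)
The minimum is 52.
One shortest path: Dale → Hollow → Corby → Elm → Quarry.

Minimum one-way distance = 52 blocks.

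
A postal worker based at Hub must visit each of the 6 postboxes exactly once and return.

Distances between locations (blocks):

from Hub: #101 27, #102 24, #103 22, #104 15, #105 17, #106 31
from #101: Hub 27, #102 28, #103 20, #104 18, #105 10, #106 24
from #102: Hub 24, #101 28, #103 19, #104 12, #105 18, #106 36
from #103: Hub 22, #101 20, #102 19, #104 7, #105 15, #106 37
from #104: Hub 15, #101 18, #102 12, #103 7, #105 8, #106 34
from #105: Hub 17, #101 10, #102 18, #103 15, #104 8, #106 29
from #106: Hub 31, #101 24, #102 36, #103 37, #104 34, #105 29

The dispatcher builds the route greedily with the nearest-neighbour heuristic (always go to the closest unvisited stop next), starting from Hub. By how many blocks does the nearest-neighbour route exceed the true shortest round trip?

From Hub: #104=15, #105=17, #103=22, #102=24, #101=27, #106=31 → choose #104 (15).
From #104: #103=7, #105=8, #102=12, #101=18, #106=34 → choose #103 (7).
From #103: #105=15, #102=19, #101=20, #106=37 → choose #105 (15).
From #105: #101=10, #102=18, #106=29 → choose #101 (10).
From #101: #106=24, #102=28 → choose #106 (24).
From #106: #102=36 → choose #102 (36).
NN route Hub → #104 → #103 → #105 → #101 → #106 → #102 → Hub costs 131.
Optimal: Hub → #102 → #103 → #104 → #105 → #101 → #106 → Hub costs 123 (by enumerating all 360 distinct tours).
Excess = 131 − 123 = 8.

8 blocks longer than the optimal tour.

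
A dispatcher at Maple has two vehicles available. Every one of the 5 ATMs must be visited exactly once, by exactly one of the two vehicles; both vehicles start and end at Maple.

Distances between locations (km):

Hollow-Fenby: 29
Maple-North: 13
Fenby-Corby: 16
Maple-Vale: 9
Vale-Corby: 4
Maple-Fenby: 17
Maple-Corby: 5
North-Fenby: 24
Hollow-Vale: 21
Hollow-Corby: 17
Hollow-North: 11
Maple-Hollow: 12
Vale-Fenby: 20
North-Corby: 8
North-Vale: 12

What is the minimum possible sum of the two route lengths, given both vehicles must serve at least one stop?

Check every non-empty split of the stops between the two vehicles; for each half take its own optimal tour:
  {Hollow} + {North, Vale, Fenby, Corby}: 24 + 62 = 86
  {North} + {Hollow, Vale, Fenby, Corby}: 26 + 70 = 96
  {Hollow, North} + {Vale, Fenby, Corby}: 36 + 46 = 82
  {Vale} + {Hollow, North, Fenby, Corby}: 18 + 64 = 82
  {Hollow, Vale} + {North, Fenby, Corby}: 42 + 54 = 96
  {North, Vale} + {Hollow, Fenby, Corby}: 34 + 62 = 96
  … (15 splits in total)
  {Fenby} + {Hollow, North, Vale, Corby}: 34 + 44 = 78  ← best
Best: vehicle 1 Maple → Fenby → Maple = 34; vehicle 2 Maple → Hollow → North → Vale → Corby → Maple = 44; combined 78.

78 km — the smallest possible combined total.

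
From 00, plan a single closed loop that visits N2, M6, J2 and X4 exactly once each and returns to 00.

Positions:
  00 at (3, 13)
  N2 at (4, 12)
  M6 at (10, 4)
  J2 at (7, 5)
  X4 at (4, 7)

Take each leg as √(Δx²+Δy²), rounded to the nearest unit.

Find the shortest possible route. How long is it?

There are 12 distinct closed tours to check (reversals are equivalent).
00 - N2 - M6 - J2 - X4 - 00: 1+10+3+4+6 = 24
00 - N2 - M6 - X4 - J2 - 00: 1+10+7+4+9 = 31
00 - N2 - J2 - M6 - X4 - 00: 1+8+3+7+6 = 25
00 - N2 - J2 - X4 - M6 - 00: 1+8+4+7+11 = 31
00 - N2 - X4 - M6 - J2 - 00: 1+5+7+3+9 = 25
00 - N2 - X4 - J2 - M6 - 00: 1+5+4+3+11 = 24
00 - M6 - N2 - J2 - X4 - 00: 11+10+8+4+6 = 39
00 - M6 - N2 - X4 - J2 - 00: 11+10+5+4+9 = 39
00 - M6 - J2 - N2 - X4 - 00: 11+3+8+5+6 = 33
00 - M6 - X4 - N2 - J2 - 00: 11+7+5+8+9 = 40
00 - J2 - N2 - M6 - X4 - 00: 9+8+10+7+6 = 40
00 - J2 - M6 - N2 - X4 - 00: 9+3+10+5+6 = 33
The minimum is 24.
One optimal route: 00 → N2 → M6 → J2 → X4 → 00 (or its reverse).

Shortest round trip = 24.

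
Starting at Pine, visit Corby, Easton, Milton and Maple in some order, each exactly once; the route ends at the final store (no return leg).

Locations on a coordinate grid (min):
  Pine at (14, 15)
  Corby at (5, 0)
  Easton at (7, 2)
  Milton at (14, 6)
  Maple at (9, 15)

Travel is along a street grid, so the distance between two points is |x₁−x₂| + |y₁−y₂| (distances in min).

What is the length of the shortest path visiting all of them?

There are 4! = 24 possible orderings.
Pine → Corby → Easton → Milton → Maple: 24+4+11+14 = 53
Pine → Corby → Easton → Maple → Milton: 24+4+15+14 = 57
Pine → Corby → Milton → Easton → Maple: 24+15+11+15 = 65
Pine → Corby → Milton → Maple → Easton: 24+15+14+15 = 68
Pine → Corby → Maple → Easton → Milton: 24+19+15+11 = 69
Pine → Corby → Maple → Milton → Easton: 24+19+14+11 = 68
Pine → Easton → Corby → Milton → Maple: 20+4+15+14 = 53
Pine → Easton → Corby → Maple → Milton: 20+4+19+14 = 57
Pine → Easton → Milton → Corby → Maple: 20+11+15+19 = 65
Pine → Easton → Milton → Maple → Corby: 20+11+14+19 = 64
Pine → Easton → Maple → Corby → Milton: 20+15+19+15 = 69
Pine → Easton → Maple → Milton → Corby: 20+15+14+15 = 64
Pine → Milton → Corby → Easton → Maple: 9+15+4+15 = 43
Pine → Milton → Corby → Maple → Easton: 9+15+19+15 = 58
… (10 more)
Pine → Maple → Milton → Easton → Corby: 5+14+11+4 = 34  ← best
The minimum is 34.
One shortest path: Pine → Maple → Milton → Easton → Corby.

Shortest open route: 34 min.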